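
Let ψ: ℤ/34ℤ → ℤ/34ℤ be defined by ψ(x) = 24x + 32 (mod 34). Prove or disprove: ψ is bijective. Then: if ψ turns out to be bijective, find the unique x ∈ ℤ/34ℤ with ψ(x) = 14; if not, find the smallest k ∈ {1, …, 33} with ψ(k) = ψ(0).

17

Recall that ψ is injective when ψ(a) = ψ(b) forces a = b.
We have gcd(24, 34) = 2 > 1. Taking a = 0 and b = 17: ψ(0) = 32 and ψ(17) = 24·17 + 32 = 440 ≡ 32 (mod 34).
So ψ(0) = ψ(17) while 0 ≠ 17, thus ψ is not injective, hence not bijective.
Since ψ is not bijective, we find the least positive k with ψ(k) = ψ(0): this means 24k ≡ 0 (mod 34), i.e. 34 ∣ 24k. Since gcd(24, 34) = 2, dividing through by 2 this holds exactly when 17 ∣ 12k, and as gcd(12, 17) = 1, exactly when 17 ∣ k.
The smallest positive such k is 17.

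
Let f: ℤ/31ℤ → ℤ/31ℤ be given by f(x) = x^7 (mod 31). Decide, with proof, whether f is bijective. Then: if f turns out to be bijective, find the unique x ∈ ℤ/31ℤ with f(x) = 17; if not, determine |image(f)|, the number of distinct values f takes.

Since 31 is prime, the nonzero elements of ℤ/31ℤ form a cyclic group of order 30.
As gcd(7, 30) = 1, raising to the 7th power is a bijection on this group: if s^7 ≡ t^7 then (st^{−1})^7 = 1, and the only element of order dividing gcd(7, 30) = 1 is 1, so s = t.
With f(0) = 0 this makes f injective on all of ℤ/31ℤ, hence bijective (finite equal-size domain and codomain). In particular f is bijective.
Since f is bijective, we find the preimage of 17. The inverse of x ↦ x^7 on (ℤ/31ℤ)^× is x ↦ x^13, because 7·13 = 91 = 3·30 + 1 ≡ 1 (mod 30) and x^{30} = 1 for x ≠ 0 (Fermat). So f⁻¹(17) = 17^13 mod 31.
Repeated squaring mod 31: 17^1 ≡ 17, 17^2 ≡ 17² = 289 ≡ 10, 17^4 ≡ 10² = 100 ≡ 7, 17^8 ≡ 7² = 49 ≡ 18. Since 13 = 8 + 4 + 1, 17^13 ≡ 18·7·17: 18·7 = 126 ≡ 2, then 2·17 = 34 ≡ 3. So 17^13 ≡ 3 (mod 31).
Hence f⁻¹(17) = 3.

3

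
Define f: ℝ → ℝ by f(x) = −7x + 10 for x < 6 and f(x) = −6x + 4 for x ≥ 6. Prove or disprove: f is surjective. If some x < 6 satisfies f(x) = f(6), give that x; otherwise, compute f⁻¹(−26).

36/7

Both pieces are strictly decreasing (slopes −7 and −6), so each is injective on its own interval.
The left piece maps (−∞, 6) onto (−32, ∞); the right piece maps [6, ∞) onto (−∞, −32].
These images together cover ℝ, so f is surjective.
Because the two images are disjoint, no x < 6 has f(x) = f(6), so we compute f⁻¹(−26): −26 lies in (−32, ∞), so solve −7x + 10 = −26: x = (−26 − 10)/(−7) = 36/7.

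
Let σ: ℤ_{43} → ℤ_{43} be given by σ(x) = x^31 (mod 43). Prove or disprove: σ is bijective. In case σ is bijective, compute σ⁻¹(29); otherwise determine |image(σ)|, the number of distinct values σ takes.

Since 43 is prime, the nonzero elements of ℤ_{43} form a cyclic group of order 42.
As gcd(31, 42) = 1, raising to the 31st power is a bijection on this group: if a^31 ≡ b^31 then (ab^{−1})^31 = 1, and the only element of order dividing gcd(31, 42) = 1 is 1, so a = b.
With σ(0) = 0 this makes σ injective on all of ℤ_{43}, hence bijective (finite equal-size domain and codomain). In particular σ is bijective.
Since σ is bijective, we find the preimage of 29. The inverse of x ↦ x^31 on (ℤ_{43})^× is x ↦ x^19, because 31·19 = 589 = 14·42 + 1 ≡ 1 (mod 42) and x^{42} = 1 for x ≠ 0 (Fermat). So σ⁻¹(29) = 29^19 mod 43.
Repeated squaring mod 43: 29^1 ≡ 29, 29^2 ≡ 29² = 841 ≡ 24, 29^4 ≡ 24² = 576 ≡ 17, 29^8 ≡ 17² = 289 ≡ 31, 29^16 ≡ 31² = 961 ≡ 15. Since 19 = 16 + 2 + 1, 29^19 ≡ 15·24·29: 15·24 = 360 ≡ 16, then 16·29 = 464 ≡ 34. So 29^19 ≡ 34 (mod 43).
Hence σ⁻¹(29) = 34.

34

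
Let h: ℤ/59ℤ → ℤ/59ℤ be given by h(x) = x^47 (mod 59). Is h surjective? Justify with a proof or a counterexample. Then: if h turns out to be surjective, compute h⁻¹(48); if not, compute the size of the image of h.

51

Since 59 is prime, the nonzero elements of ℤ/59ℤ form a cyclic group of order 58.
As gcd(47, 58) = 1, raising to the 47th power is a bijection on this group: if u^47 ≡ v^47 then (uv^{−1})^47 = 1, and the only element of order dividing gcd(47, 58) = 1 is 1, so u = v.
With h(0) = 0 this makes h injective on all of ℤ/59ℤ, hence bijective (finite equal-size domain and codomain). In particular h is surjective.
Since h is surjective, we find the preimage of 48. The inverse of x ↦ x^47 on (ℤ/59ℤ)^× is x ↦ x^21, because 47·21 = 987 = 17·58 + 1 ≡ 1 (mod 58) and x^{58} = 1 for x ≠ 0 (Fermat). So h⁻¹(48) = 48^21 mod 59.
Repeated squaring mod 59: 48^1 ≡ 48, 48^2 ≡ 48² = 2304 ≡ 3, 48^4 ≡ 3² = 9, 48^8 ≡ 9² = 81 ≡ 22, 48^16 ≡ 22² = 484 ≡ 12. Since 21 = 16 + 4 + 1, 48^21 ≡ 12·9·48: 12·9 = 108 ≡ 49, then 49·48 = 2352 ≡ 51. So 48^21 ≡ 51 (mod 59).
Hence h⁻¹(48) = 51.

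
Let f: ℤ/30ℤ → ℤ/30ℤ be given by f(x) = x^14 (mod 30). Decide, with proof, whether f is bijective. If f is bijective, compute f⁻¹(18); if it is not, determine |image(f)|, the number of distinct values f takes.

f(2): Repeated squaring mod 30: 2^1 ≡ 2, 2^2 ≡ 2² = 4, 2^4 ≡ 4² = 16, 2^8 ≡ 16² = 256 ≡ 16. Since 14 = 8 + 4 + 2, 2^14 ≡ 16·16·4: 16·16 = 256 ≡ 16, then 16·4 = 64 ≡ 4. So 2^14 ≡ 4 (mod 30).
f(8): Repeated squaring mod 30: 8^1 ≡ 8, 8^2 ≡ 8² = 64 ≡ 4, 8^4 ≡ 4² = 16, 8^8 ≡ 16² = 256 ≡ 16. Since 14 = 8 + 4 + 2, 8^14 ≡ 16·16·4: 16·16 = 256 ≡ 16, then 16·4 = 64 ≡ 4. So 8^14 ≡ 4 (mod 30).
So f(2) = f(8) = 4 while 2 ≠ 8, hence f is not injective, hence not bijective.
Since f is not bijective, we determine |image(f)|. Computing x^14 mod 30 for each x (by repeated squaring, reducing mod 30 at every step), the values f(0), f(1), …, f(29) are: 0, 1, 4, 9, 16, 25, 6, 19, 4, 21, 10, 1, 24, 19, 16, 15, 16, 19, 24, 1, 10, 21, 4, 19, 6, 25, 16, 9, 4, 1.
The distinct values are {0, 1, 4, 6, 9, 10, 15, 16, 19, 21, 24, 25}; there are 12 of them.

12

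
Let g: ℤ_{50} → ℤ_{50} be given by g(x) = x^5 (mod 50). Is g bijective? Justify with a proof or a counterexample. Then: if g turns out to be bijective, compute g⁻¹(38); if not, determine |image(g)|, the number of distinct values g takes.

10

g(0) = 0^5 = 0.
g(10): Repeated squaring mod 50: 10^1 ≡ 10, 10^2 ≡ 10² = 100 ≡ 0, 10^4 ≡ 0² = 0. Since 5 = 4 + 1, 10^5 ≡ 0·10: 0·10 = 0. So 10^5 ≡ 0 (mod 50).
So g(0) = g(10) = 0 while 0 ≠ 10, thus g is not injective, hence not bijective.
Since g is not bijective, we determine |image(g)|. Computing x^5 mod 50 for each x (by repeated squaring, reducing mod 50 at every step), the values g(0), g(1), …, g(49) are: 0, 1, 32, 43, 24, 25, 26, 7, 18, 49, 0, 1, 32, 43, 24, 25, 26, 7, 18, 49, 0, 1, 32, 43, 24, 25, 26, 7, 18, 49, 0, 1, 32, 43, 24, 25, 26, 7, 18, 49, 0, 1, 32, 43, 24, 25, 26, 7, 18, 49.
The distinct values are {0, 1, 7, 18, 24, 25, 26, 32, 43, 49}; there are 10 of them.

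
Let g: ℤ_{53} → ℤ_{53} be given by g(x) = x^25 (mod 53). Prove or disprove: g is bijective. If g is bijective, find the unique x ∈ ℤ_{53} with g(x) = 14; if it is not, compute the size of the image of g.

34

Since 53 is prime, the nonzero elements of ℤ_{53} form a cyclic group of order 52.
As gcd(25, 52) = 1, raising to the 25th power is a bijection on this group: if x_1^25 ≡ x_2^25 then (x_1x_2^{−1})^25 = 1, and the only element of order dividing gcd(25, 52) = 1 is 1, so x_1 = x_2.
With g(0) = 0 this makes g injective on all of ℤ_{53}, hence bijective (finite equal-size domain and codomain). In particular g is bijective.
Since g is bijective, we find the preimage of 14. The inverse of x ↦ x^25 on (ℤ_{53})^× is x ↦ x^25, because 25·25 = 625 = 12·52 + 1 ≡ 1 (mod 52) and x^{52} = 1 for x ≠ 0 (Fermat). So g⁻¹(14) = 14^25 mod 53.
Repeated squaring mod 53: 14^1 ≡ 14, 14^2 ≡ 14² = 196 ≡ 37, 14^4 ≡ 37² = 1369 ≡ 44, 14^8 ≡ 44² = 1936 ≡ 28, 14^16 ≡ 28² = 784 ≡ 42. Since 25 = 16 + 8 + 1, 14^25 ≡ 42·28·14: 42·28 = 1176 ≡ 10, then 10·14 = 140 ≡ 34. So 14^25 ≡ 34 (mod 53).
Hence g⁻¹(14) = 34.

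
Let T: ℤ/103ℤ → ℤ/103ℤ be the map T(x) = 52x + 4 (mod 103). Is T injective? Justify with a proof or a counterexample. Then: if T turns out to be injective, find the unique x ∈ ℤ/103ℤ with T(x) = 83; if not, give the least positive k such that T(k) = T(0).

55

Suppose T(u) = T(v) in ℤ/103ℤ. Then 52u + 4 ≡ 52v + 4 (mod 103), so 52(u − v) ≡ 0 (mod 103).
Since gcd(52, 103) = 1, 52 is invertible modulo 103, hence u − v ≡ 0 (mod 103), i.e. u = v.
Therefore T is injective.
We now compute 52⁻¹ mod 103 explicitly. Euclid's algorithm: 103 = 1·52 + 51, 52 = 1·51 + 1; back-substituting gives 1 = 2·52 − 1·103, so 52⁻¹ ≡ 2 (mod 103).
Since T is injective, we compute T⁻¹(83): solve 52x + 4 ≡ 83 (mod 103), i.e. 52x ≡ 79 (mod 103).
Multiplying by 52⁻¹ = 2 gives x ≡ 2·79 = 158 = 1·103 + 55 ≡ 55 (mod 103).
Check: T(55) = 52·55 + 4 = 2864 = 27·103 + 83 ≡ 83 (mod 103).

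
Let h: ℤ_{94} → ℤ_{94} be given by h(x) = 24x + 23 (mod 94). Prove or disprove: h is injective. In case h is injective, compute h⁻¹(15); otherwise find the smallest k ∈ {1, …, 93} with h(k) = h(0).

47

Recall that injectivity means: for all u, v in the domain, h(u) = h(v) implies u = v.
We have gcd(24, 94) = 2 > 1. Taking u = 0 and v = 47: h(0) = 23 and h(47) = 24·47 + 23 = 1151 ≡ 23 (mod 94).
So h(0) = h(47) while 0 ≠ 47, therefore h is not injective.
Since h is not injective, we find the least positive k with h(k) = h(0): this means 24k ≡ 0 (mod 94), i.e. 94 ∣ 24k. Since gcd(24, 94) = 2, dividing through by 2 this holds exactly when 47 ∣ 12k, and as gcd(12, 47) = 1, exactly when 47 ∣ k.
The smallest positive such k is 47.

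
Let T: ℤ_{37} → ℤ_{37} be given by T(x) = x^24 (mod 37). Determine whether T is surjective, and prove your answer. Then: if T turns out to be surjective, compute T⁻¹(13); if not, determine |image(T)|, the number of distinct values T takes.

T(3): Repeated squaring mod 37: 3^1 ≡ 3, 3^2 ≡ 3² = 9, 3^4 ≡ 9² = 81 ≡ 7, 3^8 ≡ 7² = 49 ≡ 12, 3^16 ≡ 12² = 144 ≡ 33. Since 24 = 16 + 8, 3^24 ≡ 33·12: 33·12 = 396 ≡ 26. So 3^24 ≡ 26 (mod 37).
T(4): Repeated squaring mod 37: 4^1 ≡ 4, 4^2 ≡ 4² = 16, 4^4 ≡ 16² = 256 ≡ 34, 4^8 ≡ 34² = 1156 ≡ 9, 4^16 ≡ 9² = 81 ≡ 7. Since 24 = 16 + 8, 4^24 ≡ 7·9: 7·9 = 63 ≡ 26. So 4^24 ≡ 26 (mod 37).
So T(3) = T(4) = 26 while 3 ≠ 4, hence T is not injective.
A non-injective map from the 37-element set ℤ_{37} to itself takes at most 36 distinct values, so it cannot be surjective. Hence T is not surjective.
Since T is not surjective, we determine |image(T)|. Computing x^24 mod 37 for each x (by repeated squaring, reducing mod 37 at every step), the values T(0), T(1), …, T(36) are: 0, 1, 10, 26, 26, 26, 1, 26, 1, 10, 1, 1, 10, 26, 1, 10, 10, 10, 26, 26, 10, 10, 10, 1, 26, 10, 1, 1, 10, 1, 26, 1, 26, 26, 26, 10, 1.
The distinct values are {0, 1, 10, 26}; there are 4 of them.

4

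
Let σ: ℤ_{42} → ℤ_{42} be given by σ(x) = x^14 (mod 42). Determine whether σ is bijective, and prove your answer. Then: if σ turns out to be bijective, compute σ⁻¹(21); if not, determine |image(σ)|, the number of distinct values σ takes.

16

σ(4): Repeated squaring mod 42: 4^1 ≡ 4, 4^2 ≡ 4² = 16, 4^4 ≡ 16² = 256 ≡ 4, 4^8 ≡ 4² = 16. Since 14 = 8 + 4 + 2, 4^14 ≡ 16·4·16: 16·4 = 64 ≡ 22, then 22·16 = 352 ≡ 16. So 4^14 ≡ 16 (mod 42).
σ(10): Repeated squaring mod 42: 10^1 ≡ 10, 10^2 ≡ 10² = 100 ≡ 16, 10^4 ≡ 16² = 256 ≡ 4, 10^8 ≡ 4² = 16. Since 14 = 8 + 4 + 2, 10^14 ≡ 16·4·16: 16·4 = 64 ≡ 22, then 22·16 = 352 ≡ 16. So 10^14 ≡ 16 (mod 42).
So σ(4) = σ(10) = 16 while 4 ≠ 10, therefore σ is not injective, hence not bijective.
Since σ is not bijective, we determine |image(σ)|. Computing x^14 mod 42 for each x (by repeated squaring, reducing mod 42 at every step), the values σ(0), σ(1), …, σ(41) are: 0, 1, 4, 9, 16, 25, 36, 7, 22, 39, 16, 37, 18, 1, 28, 15, 4, 37, 30, 25, 22, 21, 22, 25, 30, 37, 4, 15, 28, 1, 18, 37, 16, 39, 22, 7, 36, 25, 16, 9, 4, 1.
The distinct values are {0, 1, 4, 7, 9, 15, 16, 18, 21, 22, 25, 28, 30, 36, 37, 39}; there are 16 of them.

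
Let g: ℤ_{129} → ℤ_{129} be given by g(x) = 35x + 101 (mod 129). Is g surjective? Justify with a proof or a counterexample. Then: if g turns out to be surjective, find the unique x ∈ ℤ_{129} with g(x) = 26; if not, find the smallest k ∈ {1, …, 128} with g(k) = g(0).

Since gcd(35, 129) = 1, 35 is invertible modulo 129. Euclid's algorithm: 129 = 3·35 + 24, 35 = 1·24 + 11, 24 = 2·11 + 2, 11 = 5·2 + 1; back-substituting gives 1 = 59·35 − 16·129, so 35⁻¹ ≡ 59 (mod 129).
For any y ∈ ℤ_{129}, x = 59(y − 101) mod 129 satisfies g(x) = 35·59(y − 101) + 101 ≡ y (since 35·59 ≡ 1 mod 129). So every y has a preimage.
Hence g is surjective.
Since g is surjective, we find g⁻¹(26): we need 35x ≡ 26 − 101 ≡ 54 (mod 129). Using 35⁻¹ = 59: x ≡ 59·54 = 3186 = 24·129 + 90, so x = 90.
Check: g(90) = 35·90 + 101 = 3251 = 25·129 + 26 ≡ 26 (mod 129).

90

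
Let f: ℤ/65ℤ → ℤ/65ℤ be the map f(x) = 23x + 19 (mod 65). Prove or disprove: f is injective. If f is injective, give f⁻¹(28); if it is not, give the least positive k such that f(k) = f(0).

23

If f(x_1) = f(x_2), then 23x_1 ≡ 23x_2 (mod 65). Because gcd(23, 65) = 1, we may cancel 23 to get x_1 ≡ x_2 (mod 65).
Thus f is injective.
We now compute 23⁻¹ mod 65 explicitly. Euclid's algorithm: 65 = 2·23 + 19, 23 = 1·19 + 4, 19 = 4·4 + 3, 4 = 1·3 + 1; back-substituting gives 1 = 17·23 − 6·65, so 23⁻¹ ≡ 17 (mod 65).
Since f is injective, we compute f⁻¹(28): solve 23x + 19 ≡ 28 (mod 65), i.e. 23x ≡ 9 (mod 65).
Multiplying by 23⁻¹ = 17 gives x ≡ 17·9 = 153 = 2·65 + 23 ≡ 23 (mod 65).
Check: f(23) = 23·23 + 19 = 548 = 8·65 + 28 ≡ 28 (mod 65).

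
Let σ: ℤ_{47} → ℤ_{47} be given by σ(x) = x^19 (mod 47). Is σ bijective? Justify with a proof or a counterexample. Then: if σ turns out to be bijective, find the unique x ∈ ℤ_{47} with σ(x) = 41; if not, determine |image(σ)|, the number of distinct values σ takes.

22

Since 47 is prime, the nonzero elements of ℤ_{47} form a cyclic group of order 46.
As gcd(19, 46) = 1, raising to the 19th power is a bijection on this group: if u^19 ≡ v^19 then (uv^{−1})^19 = 1, and the only element of order dividing gcd(19, 46) = 1 is 1, so u = v.
With σ(0) = 0 this makes σ injective on all of ℤ_{47}, hence bijective (finite equal-size domain and codomain). In particular σ is bijective.
Since σ is bijective, we find the preimage of 41. The inverse of x ↦ x^19 on (ℤ_{47})^× is x ↦ x^17, because 19·17 = 323 = 7·46 + 1 ≡ 1 (mod 46) and x^{46} = 1 for x ≠ 0 (Fermat). So σ⁻¹(41) = 41^17 mod 47.
Repeated squaring mod 47: 41^1 ≡ 41, 41^2 ≡ 41² = 1681 ≡ 36, 41^4 ≡ 36² = 1296 ≡ 27, 41^8 ≡ 27² = 729 ≡ 24, 41^16 ≡ 24² = 576 ≡ 12. Since 17 = 16 + 1, 41^17 ≡ 12·41: 12·41 = 492 ≡ 22. So 41^17 ≡ 22 (mod 47).
Hence σ⁻¹(41) = 22.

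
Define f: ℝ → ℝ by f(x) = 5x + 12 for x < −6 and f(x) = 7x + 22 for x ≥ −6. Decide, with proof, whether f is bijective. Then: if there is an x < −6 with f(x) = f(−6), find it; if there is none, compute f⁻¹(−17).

Both pieces are strictly increasing (slopes 5 and 7), so each is injective on its own interval.
The left piece maps (−∞, −6) onto (−∞, −18); the right piece maps [−6, ∞) onto [−20, ∞).
These images overlap. In particular f(−6) = −20 (right piece), and solving 5x + 12 = −20 on the left piece gives x = −32/5 < −6.
So f(−32/5) = f(−6) with −32/5 ≠ −6, and f is not injective, hence not bijective. This x = −32/5 is the requested value below −6.

-32/5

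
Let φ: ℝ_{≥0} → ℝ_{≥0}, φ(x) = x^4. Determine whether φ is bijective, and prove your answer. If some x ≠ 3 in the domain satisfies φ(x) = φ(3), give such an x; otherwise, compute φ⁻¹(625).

On ℝ_{≥0}, x ↦ x^4 is strictly increasing (injective) and for any y ∈ ℝ_{≥0} the 4th root y^{1/4} lies in ℝ_{≥0} (surjective). So φ is bijective.
Since x ↦ x^4 is strictly increasing on ℝ_{≥0}, it is injective there, so no x ≠ 3 in the domain has φ(x) = φ(3). We therefore compute φ⁻¹(625) = 625^{1/4} = 5 (indeed 5^4 = 625).

5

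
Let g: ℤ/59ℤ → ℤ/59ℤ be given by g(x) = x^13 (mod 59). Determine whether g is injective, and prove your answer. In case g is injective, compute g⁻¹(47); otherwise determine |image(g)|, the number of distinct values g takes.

43

Since 59 is prime, the nonzero elements of ℤ/59ℤ form a cyclic group of order 58.
As gcd(13, 58) = 1, raising to the 13th power is a bijection on this group: if x_1^13 ≡ x_2^13 then (x_1x_2^{−1})^13 = 1, and the only element of order dividing gcd(13, 58) = 1 is 1, so x_1 = x_2.
With g(0) = 0 this makes g injective on all of ℤ/59ℤ, hence bijective (finite equal-size domain and codomain). In particular g is injective.
Since g is injective, we find the preimage of 47. The inverse of x ↦ x^13 on (ℤ/59ℤ)^× is x ↦ x^9, because 13·9 = 117 = 2·58 + 1 ≡ 1 (mod 58) and x^{58} = 1 for x ≠ 0 (Fermat). So g⁻¹(47) = 47^9 mod 59.
Repeated squaring mod 59: 47^1 ≡ 47, 47^2 ≡ 47² = 2209 ≡ 26, 47^4 ≡ 26² = 676 ≡ 27, 47^8 ≡ 27² = 729 ≡ 21. Since 9 = 8 + 1, 47^9 ≡ 21·47: 21·47 = 987 ≡ 43. So 47^9 ≡ 43 (mod 59).
Hence g⁻¹(47) = 43.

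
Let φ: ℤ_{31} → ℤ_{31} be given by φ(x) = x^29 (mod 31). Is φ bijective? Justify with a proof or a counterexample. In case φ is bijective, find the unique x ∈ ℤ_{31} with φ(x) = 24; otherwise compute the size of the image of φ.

Since 31 is prime, the nonzero elements of ℤ_{31} form a cyclic group of order 30.
As gcd(29, 30) = 1, raising to the 29th power is a bijection on this group: if a^29 ≡ b^29 then (ab^{−1})^29 = 1, and the only element of order dividing gcd(29, 30) = 1 is 1, so a = b.
With φ(0) = 0 this makes φ injective on all of ℤ_{31}, hence bijective (finite equal-size domain and codomain). In particular φ is bijective.
Since φ is bijective, we find the preimage of 24. The inverse of x ↦ x^29 on (ℤ_{31})^× is x ↦ x^29, because 29·29 = 841 = 28·30 + 1 ≡ 1 (mod 30) and x^{30} = 1 for x ≠ 0 (Fermat). So φ⁻¹(24) = 24^29 mod 31.
Repeated squaring mod 31: 24^1 ≡ 24, 24^2 ≡ 24² = 576 ≡ 18, 24^4 ≡ 18² = 324 ≡ 14, 24^8 ≡ 14² = 196 ≡ 10, 24^16 ≡ 10² = 100 ≡ 7. Since 29 = 16 + 8 + 4 + 1, 24^29 ≡ 7·10·14·24: 7·10 = 70 ≡ 8, then 8·14 = 112 ≡ 19, then 19·24 = 456 ≡ 22. So 24^29 ≡ 22 (mod 31).
Hence φ⁻¹(24) = 22.

22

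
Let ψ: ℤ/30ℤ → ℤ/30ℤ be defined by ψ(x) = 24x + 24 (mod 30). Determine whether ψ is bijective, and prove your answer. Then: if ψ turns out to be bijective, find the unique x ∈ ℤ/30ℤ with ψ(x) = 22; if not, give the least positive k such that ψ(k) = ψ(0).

5

We have gcd(24, 30) = 6 > 1. Taking s = 0 and t = 5: ψ(0) = 24 and ψ(5) = 24·5 + 24 = 144 ≡ 24 (mod 30).
So ψ(0) = ψ(5) while 0 ≠ 5, thus ψ is not injective, hence not bijective.
Since ψ is not bijective, we find the least positive k with ψ(k) = ψ(0): this means 24k ≡ 0 (mod 30), i.e. 30 ∣ 24k. Since gcd(24, 30) = 6, dividing through by 6 this holds exactly when 5 ∣ 4k, and as gcd(4, 5) = 1, exactly when 5 ∣ k.
The smallest positive such k is 5.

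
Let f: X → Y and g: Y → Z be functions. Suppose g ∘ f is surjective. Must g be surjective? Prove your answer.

Let c ∈ Z. Since g ∘ f is surjective, some a ∈ X has g(f(a)) = c. Then b = f(a) ∈ Y satisfies g(b) = c. So g is surjective.

surjective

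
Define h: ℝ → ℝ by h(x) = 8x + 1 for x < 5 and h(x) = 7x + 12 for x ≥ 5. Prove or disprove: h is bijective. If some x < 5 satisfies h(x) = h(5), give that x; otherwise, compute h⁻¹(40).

Both pieces are strictly increasing (slopes 8 and 7), so each is injective on its own interval.
The left piece maps (−∞, 5) onto (−∞, 41); the right piece maps [5, ∞) onto [47, ∞).
The images leave a gap (41 has no preimage), so h is not surjective, hence not bijective.
Because the two images are disjoint, no x < 5 has h(x) = h(5), so we compute h⁻¹(40): 40 lies in (−∞, 41), so solve 8x + 1 = 40: x = (40 − 1)/8 = 39/8.

39/8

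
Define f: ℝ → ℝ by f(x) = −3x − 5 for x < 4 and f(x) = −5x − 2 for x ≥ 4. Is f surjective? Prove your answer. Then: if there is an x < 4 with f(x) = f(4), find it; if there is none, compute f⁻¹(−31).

Both pieces are strictly decreasing (slopes −3 and −5), so each is injective on its own interval.
The left piece maps (−∞, 4) onto (−17, ∞); the right piece maps [4, ∞) onto (−∞, −22].
The union (−17, ∞) ∪ (−∞, −22] omits the interval between −17 and −22; in particular −17 has no preimage. So f is not surjective.
Because the two images are disjoint, no x < 4 has f(x) = f(4), so we compute f⁻¹(−31): −31 lies in (−∞, −22], so solve −5x − 2 = −31: x = (−31 + 2)/(−5) = 29/5.

29/5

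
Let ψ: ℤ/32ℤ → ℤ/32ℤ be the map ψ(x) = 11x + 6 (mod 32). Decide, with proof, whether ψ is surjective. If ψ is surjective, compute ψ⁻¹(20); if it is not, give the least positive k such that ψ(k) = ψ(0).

By definition, surjectivity means every element of the codomain has a preimage under ψ.
Since gcd(11, 32) = 1, 11 is invertible modulo 32. Euclid's algorithm: 32 = 2·11 + 10, 11 = 1·10 + 1; back-substituting gives 1 = 3·11 − 1·32, so 11⁻¹ ≡ 3 (mod 32).
Then y ↦ 3(y − 6) is a two-sided inverse to ψ, so every y ∈ ℤ/32ℤ has a preimage.
Therefore ψ is surjective.
Since ψ is surjective, we find ψ⁻¹(20): we need 11x ≡ 20 − 6 ≡ 14 (mod 32). Using 11⁻¹ = 3: x ≡ 3·14 = 42 = 1·32 + 10, so x = 10.
Check: ψ(10) = 11·10 + 6 = 116 = 3·32 + 20 ≡ 20 (mod 32).

10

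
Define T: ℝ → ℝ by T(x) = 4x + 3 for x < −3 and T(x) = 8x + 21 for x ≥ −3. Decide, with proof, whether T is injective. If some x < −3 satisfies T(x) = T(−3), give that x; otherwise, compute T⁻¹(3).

-9/4

Both pieces are strictly increasing (slopes 4 and 8), so each is injective on its own interval.
The left piece maps (−∞, −3) onto (−∞, −9); the right piece maps [−3, ∞) onto [−3, ∞).
These images are disjoint, so no value is attained by both pieces. Therefore T is injective.
Because the two images are disjoint, no x < −3 has T(x) = T(−3), so we compute T⁻¹(3): 3 lies in [−3, ∞), so solve 8x + 21 = 3: x = (3 − 21)/8 = −9/4.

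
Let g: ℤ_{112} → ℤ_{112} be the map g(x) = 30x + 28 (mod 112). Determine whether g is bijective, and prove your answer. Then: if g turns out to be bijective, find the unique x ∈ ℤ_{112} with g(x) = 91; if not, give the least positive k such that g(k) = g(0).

We have gcd(30, 112) = 2 > 1. Taking a = 0 and b = 56: g(0) = 28 and g(56) = 30·56 + 28 = 1708 ≡ 28 (mod 112).
So g(0) = g(56) while 0 ≠ 56, hence g is not injective, hence not bijective.
Since g is not bijective, we find the least positive k with g(k) = g(0): this means 30k ≡ 0 (mod 112), i.e. 112 ∣ 30k. Since gcd(30, 112) = 2, dividing through by 2 this holds exactly when 56 ∣ 15k, and as gcd(15, 56) = 1, exactly when 56 ∣ k.
The smallest positive such k is 56.

56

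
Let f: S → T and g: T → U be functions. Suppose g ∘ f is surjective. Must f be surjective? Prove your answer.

not surjective

No. Take S = {1, 2}, T = {1, 2, 3}, U = {1}, f(a) = 1 for every a ∈ S, and g(b) = 1 for every b ∈ T.
Then g ∘ f is surjective onto {1}, but 3 ∈ T has no preimage under f, so f is not surjective.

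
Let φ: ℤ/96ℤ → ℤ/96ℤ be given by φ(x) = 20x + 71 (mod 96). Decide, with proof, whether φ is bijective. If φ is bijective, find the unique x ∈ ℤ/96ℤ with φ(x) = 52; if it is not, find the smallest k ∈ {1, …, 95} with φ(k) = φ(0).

24

Recall: injectivity means: for all a, b in the domain, φ(a) = φ(b) implies a = b.
We have gcd(20, 96) = 4 > 1. Taking a = 0 and b = 24: φ(0) = 71 and φ(24) = 20·24 + 71 = 551 ≡ 71 (mod 96).
So φ(0) = φ(24) while 0 ≠ 24, therefore φ is not injective, hence not bijective.
Since φ is not bijective, we find the least positive k with φ(k) = φ(0): this means 20k ≡ 0 (mod 96), i.e. 96 ∣ 20k. Since gcd(20, 96) = 4, dividing through by 4 this holds exactly when 24 ∣ 5k, and as gcd(5, 24) = 1, exactly when 24 ∣ k.
The smallest positive such k is 24.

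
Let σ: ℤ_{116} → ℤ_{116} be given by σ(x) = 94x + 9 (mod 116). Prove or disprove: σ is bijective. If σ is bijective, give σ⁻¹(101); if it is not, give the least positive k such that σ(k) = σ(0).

Recall: σ is injective if σ(s) = σ(t) implies s = t.
We have gcd(94, 116) = 2 > 1. Taking s = 0 and t = 58: σ(0) = 9 and σ(58) = 94·58 + 9 = 5461 ≡ 9 (mod 116).
So σ(0) = σ(58) while 0 ≠ 58, therefore σ is not injective, hence not bijective.
Since σ is not bijective, we find the least positive k with σ(k) = σ(0): this means 94k ≡ 0 (mod 116), i.e. 116 ∣ 94k. Since gcd(94, 116) = 2, dividing through by 2 this holds exactly when 58 ∣ 47k, and as gcd(47, 58) = 1, exactly when 58 ∣ k.
The smallest positive such k is 58.

58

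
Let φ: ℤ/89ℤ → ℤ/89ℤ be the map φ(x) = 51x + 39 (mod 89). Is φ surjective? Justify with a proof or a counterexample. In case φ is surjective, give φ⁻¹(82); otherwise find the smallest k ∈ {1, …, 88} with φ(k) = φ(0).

Recall that surjectivity means every element of the codomain has a preimage under φ.
Since gcd(51, 89) = 1, 51 is invertible modulo 89. Euclid's algorithm: 89 = 1·51 + 38, 51 = 1·38 + 13, 38 = 2·13 + 12, 13 = 1·12 + 1; back-substituting gives 1 = 7·51 − 4·89, so 51⁻¹ ≡ 7 (mod 89).
Then y ↦ 7(y − 39) is a two-sided inverse to φ, so every y ∈ ℤ/89ℤ has a preimage.
Hence φ is surjective.
Since φ is surjective, we find φ⁻¹(82): we need 51x ≡ 82 − 39 ≡ 43 (mod 89). Using 51⁻¹ = 7: x ≡ 7·43 = 301 = 3·89 + 34, so x = 34.
Check: φ(34) = 51·34 + 39 = 1773 = 19·89 + 82 ≡ 82 (mod 89).

34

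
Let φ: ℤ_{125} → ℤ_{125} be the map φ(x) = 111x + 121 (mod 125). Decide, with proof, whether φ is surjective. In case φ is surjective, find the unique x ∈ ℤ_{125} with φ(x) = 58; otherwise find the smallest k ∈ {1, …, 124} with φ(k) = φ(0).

67

Since gcd(111, 125) = 1, 111 is invertible modulo 125. Euclid's algorithm: 125 = 1·111 + 14, 111 = 7·14 + 13, 14 = 1·13 + 1; back-substituting gives 1 = 116·111 − 103·125, so 111⁻¹ ≡ 116 (mod 125).
Then y ↦ 116(y − 121) is a two-sided inverse to φ, so every y ∈ ℤ_{125} has a preimage.
So φ is surjective.
Since φ is surjective, we find φ⁻¹(58): we need 111x ≡ 58 − 121 ≡ 62 (mod 125). Using 111⁻¹ = 116: x ≡ 116·62 = 7192 = 57·125 + 67, so x = 67.
Check: φ(67) = 111·67 + 121 = 7558 = 60·125 + 58 ≡ 58 (mod 125).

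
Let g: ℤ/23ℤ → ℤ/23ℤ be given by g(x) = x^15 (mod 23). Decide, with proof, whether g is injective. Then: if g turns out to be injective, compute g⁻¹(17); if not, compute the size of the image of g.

14

Since 23 is prime, the nonzero elements of ℤ/23ℤ form a cyclic group of order 22.
As gcd(15, 22) = 1, raising to the 15th power is a bijection on this group: if x_1^15 ≡ x_2^15 then (x_1x_2^{−1})^15 = 1, and the only element of order dividing gcd(15, 22) = 1 is 1, so x_1 = x_2.
With g(0) = 0 this makes g injective on all of ℤ/23ℤ, hence bijective (finite equal-size domain and codomain). In particular g is injective.
Since g is injective, we find the preimage of 17. The inverse of x ↦ x^15 on (ℤ/23ℤ)^× is x ↦ x^3, because 15·3 = 45 = 2·22 + 1 ≡ 1 (mod 22) and x^{22} = 1 for x ≠ 0 (Fermat). So g⁻¹(17) = 17^3 mod 23.
Repeated squaring mod 23: 17^1 ≡ 17, 17^2 ≡ 17² = 289 ≡ 13. Since 3 = 2 + 1, 17^3 ≡ 13·17: 13·17 = 221 ≡ 14. So 17^3 ≡ 14 (mod 23).
Hence g⁻¹(17) = 14.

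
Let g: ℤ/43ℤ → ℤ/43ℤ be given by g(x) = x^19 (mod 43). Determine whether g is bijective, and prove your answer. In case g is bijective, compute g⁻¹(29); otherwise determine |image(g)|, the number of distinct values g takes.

30

Since 43 is prime, the nonzero elements of ℤ/43ℤ form a cyclic group of order 42.
As gcd(19, 42) = 1, raising to the 19th power is a bijection on this group: if x_1^19 ≡ x_2^19 then (x_1x_2^{−1})^19 = 1, and the only element of order dividing gcd(19, 42) = 1 is 1, so x_1 = x_2.
With g(0) = 0 this makes g injective on all of ℤ/43ℤ, hence bijective (finite equal-size domain and codomain). In particular g is bijective.
Since g is bijective, we find the preimage of 29. The inverse of x ↦ x^19 on (ℤ/43ℤ)^× is x ↦ x^31, because 19·31 = 589 = 14·42 + 1 ≡ 1 (mod 42) and x^{42} = 1 for x ≠ 0 (Fermat). So g⁻¹(29) = 29^31 mod 43.
Repeated squaring mod 43: 29^1 ≡ 29, 29^2 ≡ 29² = 841 ≡ 24, 29^4 ≡ 24² = 576 ≡ 17, 29^8 ≡ 17² = 289 ≡ 31, 29^16 ≡ 31² = 961 ≡ 15. Since 31 = 16 + 8 + 4 + 2 + 1, 29^31 ≡ 15·31·17·24·29: 15·31 = 465 ≡ 35, then 35·17 = 595 ≡ 36, then 36·24 = 864 ≡ 4, then 4·29 = 116 ≡ 30. So 29^31 ≡ 30 (mod 43).
Hence g⁻¹(29) = 30.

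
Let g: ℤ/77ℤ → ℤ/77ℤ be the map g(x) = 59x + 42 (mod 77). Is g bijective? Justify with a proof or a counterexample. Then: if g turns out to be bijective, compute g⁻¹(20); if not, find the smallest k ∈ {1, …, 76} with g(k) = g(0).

Suppose g(u) = g(v) in ℤ/77ℤ. Then 59u + 42 ≡ 59v + 42 (mod 77), hence 59(u − v) ≡ 0 (mod 77).
Since gcd(59, 77) = 1, 59 is invertible modulo 77, therefore u − v ≡ 0 (mod 77), i.e. u = v.
We now compute 59⁻¹ mod 77 explicitly. Euclid's algorithm: 77 = 1·59 + 18, 59 = 3·18 + 5, 18 = 3·5 + 3, 5 = 1·3 + 2, 3 = 1·2 + 1; back-substituting gives 1 = 47·59 − 36·77, so 59⁻¹ ≡ 47 (mod 77).
Then y ↦ 47(y − 42) is a two-sided inverse to g, so every y ∈ ℤ/77ℤ has a preimage.
Hence g is bijective.
Since g is bijective, we find g⁻¹(20): we need 59x ≡ 20 − 42 ≡ 55 (mod 77). Using 59⁻¹ = 47: x ≡ 47·55 = 2585 = 33·77 + 44, so x = 44.
Check: g(44) = 59·44 + 42 = 2638 = 34·77 + 20 ≡ 20 (mod 77).

44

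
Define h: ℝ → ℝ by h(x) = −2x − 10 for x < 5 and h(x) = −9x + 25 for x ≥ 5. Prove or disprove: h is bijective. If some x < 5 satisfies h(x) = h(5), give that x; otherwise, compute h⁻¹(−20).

5

Both pieces are strictly decreasing (slopes −2 and −9), so each is injective on its own interval.
The left piece maps (−∞, 5) onto (−20, ∞); the right piece maps [5, ∞) onto (−∞, −20].
Since −20 = −20, the images partition ℝ: h is injective and surjective, hence bijective.
Because the two images are disjoint, no x < 5 has h(x) = h(5), so we compute h⁻¹(−20): −20 lies in (−∞, −20], so solve −9x + 25 = −20: x = (−20 − 25)/(−9) = 5.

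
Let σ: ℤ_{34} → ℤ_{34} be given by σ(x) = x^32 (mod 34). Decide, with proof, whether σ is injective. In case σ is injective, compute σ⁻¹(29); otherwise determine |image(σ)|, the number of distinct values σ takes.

4

σ(1) = 1^32 = 1.
σ(3): Repeated squaring mod 34: 3^1 ≡ 3, 3^2 ≡ 3² = 9, 3^4 ≡ 9² = 81 ≡ 13, 3^8 ≡ 13² = 169 ≡ 33, 3^16 ≡ 33² = 1089 ≡ 1, 3^32 ≡ 1² = 1. So 3^32 ≡ 1 (mod 34).
So σ(1) = σ(3) = 1 while 1 ≠ 3, therefore σ is not injective.
Since σ is not injective, we determine |image(σ)|. Computing x^32 mod 34 for each x (by repeated squaring, reducing mod 34 at every step), the values σ(0), σ(1), …, σ(33) are: 0, 1, 18, 1, 18, 1, 18, 1, 18, 1, 18, 1, 18, 1, 18, 1, 18, 17, 18, 1, 18, 1, 18, 1, 18, 1, 18, 1, 18, 1, 18, 1, 18, 1.
The distinct values are {0, 1, 17, 18}; there are 4 of them.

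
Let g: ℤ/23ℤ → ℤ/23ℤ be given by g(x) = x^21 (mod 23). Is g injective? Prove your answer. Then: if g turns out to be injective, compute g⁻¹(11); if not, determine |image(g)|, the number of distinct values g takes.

21

Since 23 is prime, the nonzero elements of ℤ/23ℤ form a cyclic group of order 22.
As gcd(21, 22) = 1, raising to the 21st power is a bijection on this group: if a^21 ≡ b^21 then (ab^{−1})^21 = 1, and the only element of order dividing gcd(21, 22) = 1 is 1, so a = b.
With g(0) = 0 this makes g injective on all of ℤ/23ℤ, hence bijective (finite equal-size domain and codomain). In particular g is injective.
Since g is injective, we find the preimage of 11. The inverse of x ↦ x^21 on (ℤ/23ℤ)^× is x ↦ x^21, because 21·21 = 441 = 20·22 + 1 ≡ 1 (mod 22) and x^{22} = 1 for x ≠ 0 (Fermat). So g⁻¹(11) = 11^21 mod 23.
Repeated squaring mod 23: 11^1 ≡ 11, 11^2 ≡ 11² = 121 ≡ 6, 11^4 ≡ 6² = 36 ≡ 13, 11^8 ≡ 13² = 169 ≡ 8, 11^16 ≡ 8² = 64 ≡ 18. Since 21 = 16 + 4 + 1, 11^21 ≡ 18·13·11: 18·13 = 234 ≡ 4, then 4·11 = 44 ≡ 21. So 11^21 ≡ 21 (mod 23).
Hence g⁻¹(11) = 21.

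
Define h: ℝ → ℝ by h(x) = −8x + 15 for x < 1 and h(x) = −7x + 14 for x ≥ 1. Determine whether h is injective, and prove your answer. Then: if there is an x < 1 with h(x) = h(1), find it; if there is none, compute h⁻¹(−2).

Both pieces are strictly decreasing (slopes −8 and −7), so each is injective on its own interval.
The left piece maps (−∞, 1) onto (7, ∞); the right piece maps [1, ∞) onto (−∞, 7].
These images are disjoint, so no value is attained by both pieces. Thus h is injective.
Because the two images are disjoint, no x < 1 has h(x) = h(1), so we compute h⁻¹(−2): −2 lies in (−∞, 7], so solve −7x + 14 = −2: x = (−2 − 14)/(−7) = 16/7.

16/7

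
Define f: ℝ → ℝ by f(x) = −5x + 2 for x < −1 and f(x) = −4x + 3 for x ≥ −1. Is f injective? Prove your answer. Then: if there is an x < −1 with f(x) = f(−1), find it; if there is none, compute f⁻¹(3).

0

Both pieces are strictly decreasing (slopes −5 and −4), so each is injective on its own interval.
The left piece maps (−∞, −1) onto (7, ∞); the right piece maps [−1, ∞) onto (−∞, 7].
These images are disjoint, so no value is attained by both pieces. So f is injective.
Because the two images are disjoint, no x < −1 has f(x) = f(−1), so we compute f⁻¹(3): 3 lies in (−∞, 7], so solve −4x + 3 = 3: x = (3 − 3)/(−4) = 0.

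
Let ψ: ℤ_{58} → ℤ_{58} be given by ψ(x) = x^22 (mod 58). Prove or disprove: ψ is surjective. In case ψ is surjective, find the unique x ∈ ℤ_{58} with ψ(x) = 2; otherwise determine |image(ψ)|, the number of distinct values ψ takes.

ψ(28): Repeated squaring mod 58: 28^1 ≡ 28, 28^2 ≡ 28² = 784 ≡ 30, 28^4 ≡ 30² = 900 ≡ 30, 28^8 ≡ 30² = 900 ≡ 30, 28^16 ≡ 30² = 900 ≡ 30. Since 22 = 16 + 4 + 2, 28^22 ≡ 30·30·30: 30·30 = 900 ≡ 30, then 30·30 = 900 ≡ 30. So 28^22 ≡ 30 (mod 58).
ψ(30): Repeated squaring mod 58: 30^1 ≡ 30, 30^2 ≡ 30² = 900 ≡ 30, 30^4 ≡ 30² = 900 ≡ 30, 30^8 ≡ 30² = 900 ≡ 30, 30^16 ≡ 30² = 900 ≡ 30. Since 22 = 16 + 4 + 2, 30^22 ≡ 30·30·30: 30·30 = 900 ≡ 30, then 30·30 = 900 ≡ 30. So 30^22 ≡ 30 (mod 58).
So ψ(28) = ψ(30) = 30 while 28 ≠ 30, therefore ψ is not injective.
A non-injective map from the 58-element set ℤ_{58} to itself takes at most 57 distinct values, so it cannot be surjective. Therefore ψ is not surjective.
Since ψ is not surjective, we determine |image(ψ)|. Computing x^22 mod 58 for each x (by repeated squaring, reducing mod 58 at every step), the values ψ(0), ψ(1), …, ψ(57) are: 0, 1, 34, 51, 54, 53, 52, 7, 38, 49, 4, 13, 28, 45, 6, 35, 16, 57, 42, 33, 20, 9, 36, 23, 24, 25, 22, 5, 30, 29, 30, 5, 22, 25, 24, 23, 36, 9, 20, 33, 42, 57, 16, 35, 6, 45, 28, 13, 4, 49, 38, 7, 52, 53, 54, 51, 34, 1.
The distinct values are {0, 1, 4, 5, 6, 7, 9, 13, 16, 20, 22, 23, 24, 25, 28, 29, 30, 33, 34, 35, 36, 38, 42, 45, 49, 51, 52, 53, 54, 57}; there are 30 of them.

30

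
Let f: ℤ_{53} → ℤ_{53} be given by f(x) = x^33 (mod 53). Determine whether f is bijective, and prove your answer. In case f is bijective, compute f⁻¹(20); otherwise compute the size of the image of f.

31

Since 53 is prime, the nonzero elements of ℤ_{53} form a cyclic group of order 52.
As gcd(33, 52) = 1, raising to the 33rd power is a bijection on this group: if u^33 ≡ v^33 then (uv^{−1})^33 = 1, and the only element of order dividing gcd(33, 52) = 1 is 1, so u = v.
With f(0) = 0 this makes f injective on all of ℤ_{53}, hence bijective (finite equal-size domain and codomain). In particular f is bijective.
Since f is bijective, we find the preimage of 20. The inverse of x ↦ x^33 on (ℤ_{53})^× is x ↦ x^41, because 33·41 = 1353 = 26·52 + 1 ≡ 1 (mod 52) and x^{52} = 1 for x ≠ 0 (Fermat). So f⁻¹(20) = 20^41 mod 53.
Repeated squaring mod 53: 20^1 ≡ 20, 20^2 ≡ 20² = 400 ≡ 29, 20^4 ≡ 29² = 841 ≡ 46, 20^8 ≡ 46² = 2116 ≡ 49, 20^16 ≡ 49² = 2401 ≡ 16, 20^32 ≡ 16² = 256 ≡ 44. Since 41 = 32 + 8 + 1, 20^41 ≡ 44·49·20: 44·49 = 2156 ≡ 36, then 36·20 = 720 ≡ 31. So 20^41 ≡ 31 (mod 53).
Hence f⁻¹(20) = 31.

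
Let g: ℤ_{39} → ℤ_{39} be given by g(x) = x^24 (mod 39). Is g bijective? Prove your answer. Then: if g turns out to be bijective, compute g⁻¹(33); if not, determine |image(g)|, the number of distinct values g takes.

g(1) = 1^24 = 1.
g(2): Repeated squaring mod 39: 2^1 ≡ 2, 2^2 ≡ 2² = 4, 2^4 ≡ 4² = 16, 2^8 ≡ 16² = 256 ≡ 22, 2^16 ≡ 22² = 484 ≡ 16. Since 24 = 16 + 8, 2^24 ≡ 16·22: 16·22 = 352 ≡ 1. So 2^24 ≡ 1 (mod 39).
So g(1) = g(2) = 1 while 1 ≠ 2, thus g is not injective, hence not bijective.
Since g is not bijective, we determine |image(g)|. Computing x^24 mod 39 for each x (by repeated squaring, reducing mod 39 at every step), the values g(0), g(1), …, g(38) are: 0, 1, 1, 27, 1, 1, 27, 1, 1, 27, 1, 1, 27, 13, 1, 27, 1, 1, 27, 1, 1, 27, 1, 1, 27, 1, 13, 27, 1, 1, 27, 1, 1, 27, 1, 1, 27, 1, 1.
The distinct values are {0, 1, 13, 27}; there are 4 of them.

4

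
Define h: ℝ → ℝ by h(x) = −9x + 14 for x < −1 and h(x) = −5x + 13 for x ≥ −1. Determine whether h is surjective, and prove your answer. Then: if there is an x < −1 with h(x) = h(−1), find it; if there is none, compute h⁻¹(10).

Both pieces are strictly decreasing (slopes −9 and −5), so each is injective on its own interval.
The left piece maps (−∞, −1) onto (23, ∞); the right piece maps [−1, ∞) onto (−∞, 18].
The union (23, ∞) ∪ (−∞, 18] omits the interval between 23 and 18; in particular 23 has no preimage. So h is not surjective.
Because the two images are disjoint, no x < −1 has h(x) = h(−1), so we compute h⁻¹(10): 10 lies in (−∞, 18], so solve −5x + 13 = 10: x = (10 − 13)/(−5) = 3/5.

3/5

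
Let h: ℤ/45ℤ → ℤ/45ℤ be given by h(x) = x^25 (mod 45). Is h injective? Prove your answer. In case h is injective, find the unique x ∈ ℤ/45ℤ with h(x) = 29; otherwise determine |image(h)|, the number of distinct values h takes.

h(0) = 0^25 = 0.
h(15): Repeated squaring mod 45: 15^1 ≡ 15, 15^2 ≡ 15² = 225 ≡ 0, 15^4 ≡ 0² = 0, 15^8 ≡ 0² = 0, 15^16 ≡ 0² = 0. Since 25 = 16 + 8 + 1, 15^25 ≡ 0·0·15: 0·0 = 0, then 0·15 = 0. So 15^25 ≡ 0 (mod 45).
So h(0) = h(15) = 0 while 0 ≠ 15, therefore h is not injective.
Since h is not injective, we determine |image(h)|. Computing x^25 mod 45 for each x (by repeated squaring, reducing mod 45 at every step), the values h(0), h(1), …, h(44) are: 0, 1, 2, 18, 4, 5, 36, 7, 8, 9, 10, 11, 27, 13, 14, 0, 16, 17, 18, 19, 20, 36, 22, 23, 9, 25, 26, 27, 28, 29, 0, 31, 32, 18, 34, 35, 36, 37, 38, 9, 40, 41, 27, 43, 44.
The distinct values are {0, 1, 2, 4, 5, 7, 8, 9, 10, 11, 13, 14, 16, 17, 18, 19, 20, 22, 23, 25, 26, 27, 28, 29, 31, 32, 34, 35, 36, 37, 38, 40, 41, 43, 44}; there are 35 of them.

35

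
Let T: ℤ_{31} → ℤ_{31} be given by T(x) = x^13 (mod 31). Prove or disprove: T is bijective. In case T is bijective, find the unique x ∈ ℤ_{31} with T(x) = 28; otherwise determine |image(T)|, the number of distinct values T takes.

Since 31 is prime, the nonzero elements of ℤ_{31} form a cyclic group of order 30.
As gcd(13, 30) = 1, raising to the 13th power is a bijection on this group: if x_1^13 ≡ x_2^13 then (x_1x_2^{−1})^13 = 1, and the only element of order dividing gcd(13, 30) = 1 is 1, so x_1 = x_2.
With T(0) = 0 this makes T injective on all of ℤ_{31}, hence bijective (finite equal-size domain and codomain). In particular T is bijective.
Since T is bijective, we find the preimage of 28. The inverse of x ↦ x^13 on (ℤ_{31})^× is x ↦ x^7, because 13·7 = 91 = 3·30 + 1 ≡ 1 (mod 30) and x^{30} = 1 for x ≠ 0 (Fermat). So T⁻¹(28) = 28^7 mod 31.
Repeated squaring mod 31: 28^1 ≡ 28, 28^2 ≡ 28² = 784 ≡ 9, 28^4 ≡ 9² = 81 ≡ 19. Since 7 = 4 + 2 + 1, 28^7 ≡ 19·9·28: 19·9 = 171 ≡ 16, then 16·28 = 448 ≡ 14. So 28^7 ≡ 14 (mod 31).
Hence T⁻¹(28) = 14.

14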